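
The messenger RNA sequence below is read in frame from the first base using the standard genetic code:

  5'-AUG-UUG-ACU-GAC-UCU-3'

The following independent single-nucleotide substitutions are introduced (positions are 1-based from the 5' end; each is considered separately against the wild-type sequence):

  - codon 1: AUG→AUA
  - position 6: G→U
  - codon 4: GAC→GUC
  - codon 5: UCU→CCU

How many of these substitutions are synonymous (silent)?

0

Codon 1: AUG (Met) → AUA (Ile) — missense.
Codon 2: UUG (Leu) → UUU (Phe) — missense.
Codon 4: GAC (Asp) → GUC (Val) — missense.
Codon 5: UCU (Ser) → CCU (Pro) — missense.
Synonymous: 0 of 4.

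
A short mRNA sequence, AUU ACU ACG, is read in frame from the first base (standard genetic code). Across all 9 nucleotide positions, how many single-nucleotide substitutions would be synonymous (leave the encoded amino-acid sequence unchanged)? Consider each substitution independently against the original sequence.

8

Codon 1 (AUU, Ile): 2 synonymous substitutions.
Codon 2 (ACU, Thr): 3 synonymous substitutions.
Codon 3 (ACG, Thr): 3 synonymous substitutions.
Total: 2 + 3 + 3 = 8.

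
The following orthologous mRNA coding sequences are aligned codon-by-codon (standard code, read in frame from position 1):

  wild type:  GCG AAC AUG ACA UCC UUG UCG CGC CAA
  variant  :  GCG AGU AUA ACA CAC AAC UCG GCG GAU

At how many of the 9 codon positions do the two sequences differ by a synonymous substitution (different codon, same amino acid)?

Codon 1: GCG Ala / GCG Ala — identical.
Codon 2: AAC Asn / AGU Ser — nonsynonymous.
Codon 3: AUG Met / AUA Ile — nonsynonymous.
Codon 4: ACA Thr / ACA Thr — identical.
Codon 5: UCC Ser / CAC His — nonsynonymous.
Codon 6: UUG Leu / AAC Asn — nonsynonymous.
Codon 7: UCG Ser / UCG Ser — identical.
Codon 8: CGC Arg / GCG Ala — nonsynonymous.
Codon 9: CAA Gln / GAU Asp — nonsynonymous.
Synonymous differences: 0.

0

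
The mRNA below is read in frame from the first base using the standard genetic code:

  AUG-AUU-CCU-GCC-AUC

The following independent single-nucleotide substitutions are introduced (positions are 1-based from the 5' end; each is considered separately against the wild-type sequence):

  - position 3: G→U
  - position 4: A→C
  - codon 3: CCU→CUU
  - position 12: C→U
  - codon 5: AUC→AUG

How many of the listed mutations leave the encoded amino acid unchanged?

1

Codon 1: AUG (Met) → AUU (Ile) — missense.
Codon 2: AUU (Ile) → CUU (Leu) — missense.
Codon 3: CCU (Pro) → CUU (Leu) — missense.
Codon 4: GCC (Ala) → GCU (Ala) — synonymous.
Codon 5: AUC (Ile) → AUG (Met) — missense.
Synonymous: 1 of 5.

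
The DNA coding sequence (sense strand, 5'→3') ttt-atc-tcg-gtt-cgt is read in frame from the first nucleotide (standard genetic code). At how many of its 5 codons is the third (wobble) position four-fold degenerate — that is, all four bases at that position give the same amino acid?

Codon 1 TTT (Phe): third position 2-fold.
Codon 2 ATC (Ile): third position 3-fold.
Codon 3 TCG (Ser): third position 4-fold.
Codon 4 GTT (Val): third position 4-fold.
Codon 5 CGT (Arg): third position 4-fold.
Four-fold degenerate third positions: 3.

3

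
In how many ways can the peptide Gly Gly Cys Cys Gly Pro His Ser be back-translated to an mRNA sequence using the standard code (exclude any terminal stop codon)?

12288

Gly: 4 codons.
Gly: 4 codons.
Cys: 2 codons.
Cys: 2 codons.
Gly: 4 codons.
Pro: 4 codons.
His: 2 codons.
Ser: 6 codons.
4 × 4 × 2 × 2 × 4 × 4 × 2 × 6 = 12288.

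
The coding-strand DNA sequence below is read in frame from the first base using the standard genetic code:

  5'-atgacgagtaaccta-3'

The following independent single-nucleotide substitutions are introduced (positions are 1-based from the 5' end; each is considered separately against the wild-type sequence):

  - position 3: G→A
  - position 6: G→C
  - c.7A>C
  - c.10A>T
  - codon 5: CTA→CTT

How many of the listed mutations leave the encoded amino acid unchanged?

2

Codon 1: ATG (Met) → ATA (Ile) — missense.
Codon 2: ACG (Thr) → ACC (Thr) — synonymous.
Codon 3: AGT (Ser) → CGT (Arg) — missense.
Codon 4: AAC (Asn) → TAC (Tyr) — missense.
Codon 5: CTA (Leu) → CTT (Leu) — synonymous.
Synonymous: 2 of 5.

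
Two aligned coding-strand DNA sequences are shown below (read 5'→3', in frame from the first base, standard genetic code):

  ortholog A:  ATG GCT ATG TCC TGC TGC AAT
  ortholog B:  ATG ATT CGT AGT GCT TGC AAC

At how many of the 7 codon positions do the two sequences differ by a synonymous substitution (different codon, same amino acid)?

2

Codon 1: ATG Met / ATG Met — identical.
Codon 2: GCT Ala / ATT Ile — nonsynonymous.
Codon 3: ATG Met / CGT Arg — nonsynonymous.
Codon 4: TCC Ser / AGT Ser — synonymous.
Codon 5: TGC Cys / GCT Ala — nonsynonymous.
Codon 6: TGC Cys / TGC Cys — identical.
Codon 7: AAT Asn / AAC Asn — synonymous.
Synonymous differences: 2.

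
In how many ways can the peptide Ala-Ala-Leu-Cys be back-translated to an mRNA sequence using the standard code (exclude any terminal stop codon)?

Ala: 4 codons.
Ala: 4 codons.
Leu: 6 codons.
Cys: 2 codons.
4 × 4 × 6 × 2 = 192.

192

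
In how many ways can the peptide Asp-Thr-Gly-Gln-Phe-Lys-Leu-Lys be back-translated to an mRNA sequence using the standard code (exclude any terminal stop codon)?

3072

Asp: 2 codons.
Thr: 4 codons.
Gly: 4 codons.
Gln: 2 codons.
Phe: 2 codons.
Lys: 2 codons.
Leu: 6 codons.
Lys: 2 codons.
2 × 4 × 4 × 2 × 2 × 2 × 6 × 2 = 3072.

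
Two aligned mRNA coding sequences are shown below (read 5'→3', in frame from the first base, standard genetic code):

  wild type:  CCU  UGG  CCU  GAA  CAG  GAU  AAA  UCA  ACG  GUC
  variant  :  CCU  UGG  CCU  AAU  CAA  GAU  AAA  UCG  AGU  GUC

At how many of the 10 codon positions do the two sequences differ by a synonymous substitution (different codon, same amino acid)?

Codon 1: CCU Pro / CCU Pro — identical.
Codon 2: UGG Trp / UGG Trp — identical.
Codon 3: CCU Pro / CCU Pro — identical.
Codon 4: GAA Glu / AAU Asn — nonsynonymous.
Codon 5: CAG Gln / CAA Gln — synonymous.
Codon 6: GAU Asp / GAU Asp — identical.
Codon 7: AAA Lys / AAA Lys — identical.
Codon 8: UCA Ser / UCG Ser — synonymous.
Codon 9: ACG Thr / AGU Ser — nonsynonymous.
Codon 10: GUC Val / GUC Val — identical.
Synonymous differences: 2.

2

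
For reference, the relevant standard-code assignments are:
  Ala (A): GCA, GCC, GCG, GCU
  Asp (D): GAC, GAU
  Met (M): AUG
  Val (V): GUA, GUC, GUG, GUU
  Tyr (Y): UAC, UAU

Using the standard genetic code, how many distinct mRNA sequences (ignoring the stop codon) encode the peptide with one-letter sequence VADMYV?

Val: 4 codons.
Ala: 4 codons.
Asp: 2 codons.
Met: 1 codon.
Tyr: 2 codons.
Val: 4 codons.
4 × 4 × 2 × 1 × 2 × 4 = 256.

256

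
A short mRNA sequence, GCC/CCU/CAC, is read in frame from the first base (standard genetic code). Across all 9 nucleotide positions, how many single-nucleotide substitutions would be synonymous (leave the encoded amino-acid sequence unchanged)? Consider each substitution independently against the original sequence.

Codon 1 (GCC, Ala): 3 synonymous substitutions.
Codon 2 (CCU, Pro): 3 synonymous substitutions.
Codon 3 (CAC, His): 1 synonymous substitution.
Total: 3 + 3 + 1 = 7.

7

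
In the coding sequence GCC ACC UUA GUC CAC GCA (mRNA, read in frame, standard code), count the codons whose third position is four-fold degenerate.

4

Codon 1 GCC (Ala): third position 4-fold.
Codon 2 ACC (Thr): third position 4-fold.
Codon 3 UUA (Leu): third position 2-fold.
Codon 4 GUC (Val): third position 4-fold.
Codon 5 CAC (His): third position 2-fold.
Codon 6 GCA (Ala): third position 4-fold.
Four-fold degenerate third positions: 4.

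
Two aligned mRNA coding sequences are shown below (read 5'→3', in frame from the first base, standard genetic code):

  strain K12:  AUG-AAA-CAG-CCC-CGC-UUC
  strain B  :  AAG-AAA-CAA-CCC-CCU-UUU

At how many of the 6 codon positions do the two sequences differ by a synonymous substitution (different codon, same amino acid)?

2

Codon 1: AUG Met / AAG Lys — nonsynonymous.
Codon 2: AAA Lys / AAA Lys — identical.
Codon 3: CAG Gln / CAA Gln — synonymous.
Codon 4: CCC Pro / CCC Pro — identical.
Codon 5: CGC Arg / CCU Pro — nonsynonymous.
Codon 6: UUC Phe / UUU Phe — synonymous.
Synonymous differences: 2.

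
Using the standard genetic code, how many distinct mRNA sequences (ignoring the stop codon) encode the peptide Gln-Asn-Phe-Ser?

Gln: 2 codons.
Asn: 2 codons.
Phe: 2 codons.
Ser: 6 codons.
2 × 2 × 2 × 6 = 48.

48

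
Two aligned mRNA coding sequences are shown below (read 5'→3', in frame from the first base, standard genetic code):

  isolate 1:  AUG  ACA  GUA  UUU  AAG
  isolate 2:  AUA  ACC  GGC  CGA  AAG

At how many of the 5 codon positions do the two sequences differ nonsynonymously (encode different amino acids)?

3

Codon 1: AUG Met / AUA Ile — nonsynonymous.
Codon 2: ACA Thr / ACC Thr — synonymous.
Codon 3: GUA Val / GGC Gly — nonsynonymous.
Codon 4: UUU Phe / CGA Arg — nonsynonymous.
Codon 5: AAG Lys / AAG Lys — identical.
Nonsynonymous differences: 3.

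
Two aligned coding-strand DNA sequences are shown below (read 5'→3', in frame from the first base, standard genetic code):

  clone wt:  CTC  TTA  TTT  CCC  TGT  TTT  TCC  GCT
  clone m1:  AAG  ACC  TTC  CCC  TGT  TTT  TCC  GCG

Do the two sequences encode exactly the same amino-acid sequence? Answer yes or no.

Codon 1: CTC Leu / AAG Lys — nonsynonymous.
Codon 2: TTA Leu / ACC Thr — nonsynonymous.
Codon 3: TTT Phe / TTC Phe — synonymous.
Codon 4: CCC Pro / CCC Pro — identical.
Codon 5: TGT Cys / TGT Cys — identical.
Codon 6: TTT Phe / TTT Phe — identical.
Codon 7: TCC Ser / TCC Ser — identical.
Codon 8: GCT Ala / GCG Ala — synonymous.
Nonsynonymous differences: 2 → different protein.

no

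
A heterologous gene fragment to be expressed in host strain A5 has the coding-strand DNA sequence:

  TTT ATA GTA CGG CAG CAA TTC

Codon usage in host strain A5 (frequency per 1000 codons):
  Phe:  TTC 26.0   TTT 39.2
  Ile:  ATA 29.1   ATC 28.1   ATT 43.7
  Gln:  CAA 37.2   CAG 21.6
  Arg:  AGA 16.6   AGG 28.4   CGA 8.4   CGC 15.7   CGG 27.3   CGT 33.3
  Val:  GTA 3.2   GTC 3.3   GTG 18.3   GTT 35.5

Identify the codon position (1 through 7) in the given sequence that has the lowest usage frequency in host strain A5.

Codon 1 TTT (Phe): 39.2 per 1000.
Codon 2 ATA (Ile): 29.1 per 1000.
Codon 3 GTA (Val): 3.2 per 1000.
Codon 4 CGG (Arg): 27.3 per 1000.
Codon 5 CAG (Gln): 21.6 per 1000.
Codon 6 CAA (Gln): 37.2 per 1000.
Codon 7 TTC (Phe): 26.0 per 1000.
Lowest frequency is 3.2 at codon 3.

3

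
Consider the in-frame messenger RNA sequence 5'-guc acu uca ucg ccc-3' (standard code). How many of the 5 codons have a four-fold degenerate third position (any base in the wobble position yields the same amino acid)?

5

Codon 1 GUC (Val): third position 4-fold.
Codon 2 ACU (Thr): third position 4-fold.
Codon 3 UCA (Ser): third position 4-fold.
Codon 4 UCG (Ser): third position 4-fold.
Codon 5 CCC (Pro): third position 4-fold.
Four-fold degenerate third positions: 5.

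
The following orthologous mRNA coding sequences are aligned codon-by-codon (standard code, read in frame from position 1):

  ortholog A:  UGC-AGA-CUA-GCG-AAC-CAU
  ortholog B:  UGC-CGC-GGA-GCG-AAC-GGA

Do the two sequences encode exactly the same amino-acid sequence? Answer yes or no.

Codon 1: UGC Cys / UGC Cys — identical.
Codon 2: AGA Arg / CGC Arg — synonymous.
Codon 3: CUA Leu / GGA Gly — nonsynonymous.
Codon 4: GCG Ala / GCG Ala — identical.
Codon 5: AAC Asn / AAC Asn — identical.
Codon 6: CAU His / GGA Gly — nonsynonymous.
Nonsynonymous differences: 2 → different protein.

no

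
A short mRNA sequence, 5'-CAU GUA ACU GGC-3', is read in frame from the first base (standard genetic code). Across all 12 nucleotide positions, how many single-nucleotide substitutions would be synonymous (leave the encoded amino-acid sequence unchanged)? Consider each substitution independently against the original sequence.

10

Codon 1 (CAU, His): 1 synonymous substitution.
Codon 2 (GUA, Val): 3 synonymous substitutions.
Codon 3 (ACU, Thr): 3 synonymous substitutions.
Codon 4 (GGC, Gly): 3 synonymous substitutions.
Total: 1 + 3 + 3 + 3 = 10.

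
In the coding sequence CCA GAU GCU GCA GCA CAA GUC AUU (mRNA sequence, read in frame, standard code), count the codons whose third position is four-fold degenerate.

Codon 1 CCA (Pro): third position 4-fold.
Codon 2 GAU (Asp): third position 2-fold.
Codon 3 GCU (Ala): third position 4-fold.
Codon 4 GCA (Ala): third position 4-fold.
Codon 5 GCA (Ala): third position 4-fold.
Codon 6 CAA (Gln): third position 2-fold.
Codon 7 GUC (Val): third position 4-fold.
Codon 8 AUU (Ile): third position 3-fold.
Four-fold degenerate third positions: 5.

5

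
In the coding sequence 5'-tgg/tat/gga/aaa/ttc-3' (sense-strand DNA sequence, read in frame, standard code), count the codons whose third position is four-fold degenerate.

Codon 1 TGG (Trp): third position 1-fold.
Codon 2 TAT (Tyr): third position 2-fold.
Codon 3 GGA (Gly): third position 4-fold.
Codon 4 AAA (Lys): third position 2-fold.
Codon 5 TTC (Phe): third position 2-fold.
Four-fold degenerate third positions: 1.

1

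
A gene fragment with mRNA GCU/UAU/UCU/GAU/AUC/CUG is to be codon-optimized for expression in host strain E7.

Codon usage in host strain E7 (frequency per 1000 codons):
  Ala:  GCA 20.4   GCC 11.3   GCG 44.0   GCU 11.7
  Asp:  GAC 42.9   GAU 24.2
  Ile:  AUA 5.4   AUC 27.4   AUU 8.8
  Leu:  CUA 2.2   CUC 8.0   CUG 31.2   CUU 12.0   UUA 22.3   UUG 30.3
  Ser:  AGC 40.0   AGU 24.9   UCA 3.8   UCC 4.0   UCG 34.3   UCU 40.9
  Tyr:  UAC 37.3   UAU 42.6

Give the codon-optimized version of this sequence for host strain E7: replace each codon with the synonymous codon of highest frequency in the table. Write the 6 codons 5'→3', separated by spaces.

Codon 1 (Ala): best is GCG at 44.0.
Codon 2 (Tyr): best is UAU at 42.6.
Codon 3 (Ser): best is UCU at 40.9.
Codon 4 (Asp): best is GAC at 42.9.
Codon 5 (Ile): best is AUC at 27.4.
Codon 6 (Leu): best is CUG at 31.2.

GCG UAU UCU GAC AUC CUG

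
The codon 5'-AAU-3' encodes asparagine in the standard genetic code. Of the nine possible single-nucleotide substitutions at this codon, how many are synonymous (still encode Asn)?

Position 1: none → 0 synonymous.
Position 2: none → 0 synonymous.
Position 3: AAC → 1 synonymous.
Total: 0 + 0 + 1 = 1.

1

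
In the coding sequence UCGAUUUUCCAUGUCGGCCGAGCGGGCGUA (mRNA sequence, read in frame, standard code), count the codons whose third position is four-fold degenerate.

7

Codon 1 UCG (Ser): third position 4-fold.
Codon 2 AUU (Ile): third position 3-fold.
Codon 3 UUC (Phe): third position 2-fold.
Codon 4 CAU (His): third position 2-fold.
Codon 5 GUC (Val): third position 4-fold.
Codon 6 GGC (Gly): third position 4-fold.
Codon 7 CGA (Arg): third position 4-fold.
Codon 8 GCG (Ala): third position 4-fold.
Codon 9 GGC (Gly): third position 4-fold.
Codon 10 GUA (Val): third position 4-fold.
Four-fold degenerate third positions: 7.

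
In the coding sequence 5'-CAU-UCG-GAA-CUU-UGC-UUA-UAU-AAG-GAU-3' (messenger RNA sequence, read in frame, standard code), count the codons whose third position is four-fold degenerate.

2

Codon 1 CAU (His): third position 2-fold.
Codon 2 UCG (Ser): third position 4-fold.
Codon 3 GAA (Glu): third position 2-fold.
Codon 4 CUU (Leu): third position 4-fold.
Codon 5 UGC (Cys): third position 2-fold.
Codon 6 UUA (Leu): third position 2-fold.
Codon 7 UAU (Tyr): third position 2-fold.
Codon 8 AAG (Lys): third position 2-fold.
Codon 9 GAU (Asp): third position 2-fold.
Four-fold degenerate third positions: 2.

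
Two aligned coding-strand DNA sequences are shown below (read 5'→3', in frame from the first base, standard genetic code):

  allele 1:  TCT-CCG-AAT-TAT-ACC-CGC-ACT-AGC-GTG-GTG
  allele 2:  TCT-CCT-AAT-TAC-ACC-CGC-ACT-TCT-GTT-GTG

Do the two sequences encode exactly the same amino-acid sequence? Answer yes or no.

yes

Codon 1: TCT Ser / TCT Ser — identical.
Codon 2: CCG Pro / CCT Pro — synonymous.
Codon 3: AAT Asn / AAT Asn — identical.
Codon 4: TAT Tyr / TAC Tyr — synonymous.
Codon 5: ACC Thr / ACC Thr — identical.
Codon 6: CGC Arg / CGC Arg — identical.
Codon 7: ACT Thr / ACT Thr — identical.
Codon 8: AGC Ser / TCT Ser — synonymous.
Codon 9: GTG Val / GTT Val — synonymous.
Codon 10: GTG Val / GTG Val — identical.
Nonsynonymous differences: 0 → same protein.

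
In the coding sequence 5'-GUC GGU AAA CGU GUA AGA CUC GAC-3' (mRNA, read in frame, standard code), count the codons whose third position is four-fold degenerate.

Codon 1 GUC (Val): third position 4-fold.
Codon 2 GGU (Gly): third position 4-fold.
Codon 3 AAA (Lys): third position 2-fold.
Codon 4 CGU (Arg): third position 4-fold.
Codon 5 GUA (Val): third position 4-fold.
Codon 6 AGA (Arg): third position 2-fold.
Codon 7 CUC (Leu): third position 4-fold.
Codon 8 GAC (Asp): third position 2-fold.
Four-fold degenerate third positions: 5.

5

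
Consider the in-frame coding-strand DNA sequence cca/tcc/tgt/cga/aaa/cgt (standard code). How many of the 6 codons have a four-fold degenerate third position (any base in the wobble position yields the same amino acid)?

4

Codon 1 CCA (Pro): third position 4-fold.
Codon 2 TCC (Ser): third position 4-fold.
Codon 3 TGT (Cys): third position 2-fold.
Codon 4 CGA (Arg): third position 4-fold.
Codon 5 AAA (Lys): third position 2-fold.
Codon 6 CGT (Arg): third position 4-fold.
Four-fold degenerate third positions: 4.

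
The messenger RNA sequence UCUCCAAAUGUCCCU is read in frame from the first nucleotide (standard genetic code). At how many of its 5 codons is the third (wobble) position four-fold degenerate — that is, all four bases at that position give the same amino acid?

4

Codon 1 UCU (Ser): third position 4-fold.
Codon 2 CCA (Pro): third position 4-fold.
Codon 3 AAU (Asn): third position 2-fold.
Codon 4 GUC (Val): third position 4-fold.
Codon 5 CCU (Pro): third position 4-fold.
Four-fold degenerate third positions: 4.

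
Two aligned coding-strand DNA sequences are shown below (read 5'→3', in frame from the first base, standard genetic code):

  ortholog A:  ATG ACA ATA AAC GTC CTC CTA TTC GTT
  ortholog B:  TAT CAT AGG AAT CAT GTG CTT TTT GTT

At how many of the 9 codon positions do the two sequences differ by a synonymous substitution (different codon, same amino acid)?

Codon 1: ATG Met / TAT Tyr — nonsynonymous.
Codon 2: ACA Thr / CAT His — nonsynonymous.
Codon 3: ATA Ile / AGG Arg — nonsynonymous.
Codon 4: AAC Asn / AAT Asn — synonymous.
Codon 5: GTC Val / CAT His — nonsynonymous.
Codon 6: CTC Leu / GTG Val — nonsynonymous.
Codon 7: CTA Leu / CTT Leu — synonymous.
Codon 8: TTC Phe / TTT Phe — synonymous.
Codon 9: GTT Val / GTT Val — identical.
Synonymous differences: 3.

3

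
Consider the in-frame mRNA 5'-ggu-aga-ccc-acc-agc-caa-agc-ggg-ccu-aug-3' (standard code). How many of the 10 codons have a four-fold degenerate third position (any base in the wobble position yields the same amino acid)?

5

Codon 1 GGU (Gly): third position 4-fold.
Codon 2 AGA (Arg): third position 2-fold.
Codon 3 CCC (Pro): third position 4-fold.
Codon 4 ACC (Thr): third position 4-fold.
Codon 5 AGC (Ser): third position 2-fold.
Codon 6 CAA (Gln): third position 2-fold.
Codon 7 AGC (Ser): third position 2-fold.
Codon 8 GGG (Gly): third position 4-fold.
Codon 9 CCU (Pro): third position 4-fold.
Codon 10 AUG (Met): third position 1-fold.
Four-fold degenerate third positions: 5.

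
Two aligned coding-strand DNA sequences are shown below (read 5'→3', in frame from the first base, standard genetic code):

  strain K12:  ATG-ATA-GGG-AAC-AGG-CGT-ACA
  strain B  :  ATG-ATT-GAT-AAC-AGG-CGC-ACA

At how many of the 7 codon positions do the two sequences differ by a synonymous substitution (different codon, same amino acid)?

2

Codon 1: ATG Met / ATG Met — identical.
Codon 2: ATA Ile / ATT Ile — synonymous.
Codon 3: GGG Gly / GAT Asp — nonsynonymous.
Codon 4: AAC Asn / AAC Asn — identical.
Codon 5: AGG Arg / AGG Arg — identical.
Codon 6: CGT Arg / CGC Arg — synonymous.
Codon 7: ACA Thr / ACA Thr — identical.
Synonymous differences: 2.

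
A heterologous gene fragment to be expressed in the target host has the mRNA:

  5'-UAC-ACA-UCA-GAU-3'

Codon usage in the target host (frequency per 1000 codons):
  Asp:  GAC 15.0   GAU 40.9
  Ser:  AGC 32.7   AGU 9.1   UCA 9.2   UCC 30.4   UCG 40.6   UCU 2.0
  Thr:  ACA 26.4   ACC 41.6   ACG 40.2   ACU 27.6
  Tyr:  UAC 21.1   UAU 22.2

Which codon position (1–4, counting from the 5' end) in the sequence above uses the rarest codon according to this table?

3

Codon 1 UAC (Tyr): 21.1 per 1000.
Codon 2 ACA (Thr): 26.4 per 1000.
Codon 3 UCA (Ser): 9.2 per 1000.
Codon 4 GAU (Asp): 40.9 per 1000.
Lowest frequency is 9.2 at codon 3.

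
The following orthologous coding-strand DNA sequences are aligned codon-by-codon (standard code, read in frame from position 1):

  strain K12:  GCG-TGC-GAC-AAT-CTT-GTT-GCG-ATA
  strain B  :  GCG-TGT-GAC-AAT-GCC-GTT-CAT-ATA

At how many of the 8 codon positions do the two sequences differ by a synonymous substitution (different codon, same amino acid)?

1

Codon 1: GCG Ala / GCG Ala — identical.
Codon 2: TGC Cys / TGT Cys — synonymous.
Codon 3: GAC Asp / GAC Asp — identical.
Codon 4: AAT Asn / AAT Asn — identical.
Codon 5: CTT Leu / GCC Ala — nonsynonymous.
Codon 6: GTT Val / GTT Val — identical.
Codon 7: GCG Ala / CAT His — nonsynonymous.
Codon 8: ATA Ile / ATA Ile — identical.
Synonymous differences: 1.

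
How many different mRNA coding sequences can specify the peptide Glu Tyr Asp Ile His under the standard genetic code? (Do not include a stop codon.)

48

Glu: 2 codons.
Tyr: 2 codons.
Asp: 2 codons.
Ile: 3 codons.
His: 2 codons.
2 × 2 × 2 × 3 × 2 = 48.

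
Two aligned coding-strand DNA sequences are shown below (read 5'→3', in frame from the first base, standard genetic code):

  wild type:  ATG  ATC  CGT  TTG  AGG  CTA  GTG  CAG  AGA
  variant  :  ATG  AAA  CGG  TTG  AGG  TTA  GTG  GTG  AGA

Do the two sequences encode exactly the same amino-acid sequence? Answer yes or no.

Codon 1: ATG Met / ATG Met — identical.
Codon 2: ATC Ile / AAA Lys — nonsynonymous.
Codon 3: CGT Arg / CGG Arg — synonymous.
Codon 4: TTG Leu / TTG Leu — identical.
Codon 5: AGG Arg / AGG Arg — identical.
Codon 6: CTA Leu / TTA Leu — synonymous.
Codon 7: GTG Val / GTG Val — identical.
Codon 8: CAG Gln / GTG Val — nonsynonymous.
Codon 9: AGA Arg / AGA Arg — identical.
Nonsynonymous differences: 2 → different protein.

no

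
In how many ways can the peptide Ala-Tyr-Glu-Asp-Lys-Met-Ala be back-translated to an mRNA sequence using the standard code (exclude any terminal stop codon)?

256

Ala: 4 codons.
Tyr: 2 codons.
Glu: 2 codons.
Asp: 2 codons.
Lys: 2 codons.
Met: 1 codon.
Ala: 4 codons.
4 × 2 × 2 × 2 × 2 × 1 × 4 = 256.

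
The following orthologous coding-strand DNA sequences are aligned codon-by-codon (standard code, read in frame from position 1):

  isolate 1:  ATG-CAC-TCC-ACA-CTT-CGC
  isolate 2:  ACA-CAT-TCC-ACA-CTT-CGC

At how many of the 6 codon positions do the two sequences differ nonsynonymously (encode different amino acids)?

Codon 1: ATG Met / ACA Thr — nonsynonymous.
Codon 2: CAC His / CAT His — synonymous.
Codon 3: TCC Ser / TCC Ser — identical.
Codon 4: ACA Thr / ACA Thr — identical.
Codon 5: CTT Leu / CTT Leu — identical.
Codon 6: CGC Arg / CGC Arg — identical.
Nonsynonymous differences: 1.

1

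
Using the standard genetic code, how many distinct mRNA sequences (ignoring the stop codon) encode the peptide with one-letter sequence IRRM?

Ile: 3 codons.
Arg: 6 codons.
Arg: 6 codons.
Met: 1 codon.
3 × 6 × 6 × 1 = 108.

108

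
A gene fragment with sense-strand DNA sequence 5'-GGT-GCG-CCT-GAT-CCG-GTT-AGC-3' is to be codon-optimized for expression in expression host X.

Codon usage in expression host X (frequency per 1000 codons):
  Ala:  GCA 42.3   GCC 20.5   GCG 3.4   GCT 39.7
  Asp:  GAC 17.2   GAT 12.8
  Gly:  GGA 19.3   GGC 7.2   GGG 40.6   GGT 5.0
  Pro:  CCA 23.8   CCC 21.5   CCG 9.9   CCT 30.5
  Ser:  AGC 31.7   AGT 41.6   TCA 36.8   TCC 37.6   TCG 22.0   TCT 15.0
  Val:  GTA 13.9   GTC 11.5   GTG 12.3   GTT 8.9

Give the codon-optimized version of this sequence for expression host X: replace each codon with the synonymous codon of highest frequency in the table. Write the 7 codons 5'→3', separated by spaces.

GGG GCA CCT GAC CCT GTA AGT

Codon 1 (Gly): best is GGG at 40.6.
Codon 2 (Ala): best is GCA at 42.3.
Codon 3 (Pro): best is CCT at 30.5.
Codon 4 (Asp): best is GAC at 17.2.
Codon 5 (Pro): best is CCT at 30.5.
Codon 6 (Val): best is GTA at 13.9.
Codon 7 (Ser): best is AGT at 41.6.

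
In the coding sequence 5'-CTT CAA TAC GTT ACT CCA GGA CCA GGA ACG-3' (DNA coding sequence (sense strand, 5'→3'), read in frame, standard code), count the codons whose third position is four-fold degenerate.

Codon 1 CTT (Leu): third position 4-fold.
Codon 2 CAA (Gln): third position 2-fold.
Codon 3 TAC (Tyr): third position 2-fold.
Codon 4 GTT (Val): third position 4-fold.
Codon 5 ACT (Thr): third position 4-fold.
Codon 6 CCA (Pro): third position 4-fold.
Codon 7 GGA (Gly): third position 4-fold.
Codon 8 CCA (Pro): third position 4-fold.
Codon 9 GGA (Gly): third position 4-fold.
Codon 10 ACG (Thr): third position 4-fold.
Four-fold degenerate third positions: 8.

8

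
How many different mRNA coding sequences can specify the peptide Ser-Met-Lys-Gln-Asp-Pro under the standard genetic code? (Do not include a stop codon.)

192

Ser: 6 codons.
Met: 1 codon.
Lys: 2 codons.
Gln: 2 codons.
Asp: 2 codons.
Pro: 4 codons.
6 × 1 × 2 × 2 × 2 × 4 = 192.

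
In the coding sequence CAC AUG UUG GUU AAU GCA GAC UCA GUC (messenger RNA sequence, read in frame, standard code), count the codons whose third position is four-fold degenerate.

4

Codon 1 CAC (His): third position 2-fold.
Codon 2 AUG (Met): third position 1-fold.
Codon 3 UUG (Leu): third position 2-fold.
Codon 4 GUU (Val): third position 4-fold.
Codon 5 AAU (Asn): third position 2-fold.
Codon 6 GCA (Ala): third position 4-fold.
Codon 7 GAC (Asp): third position 2-fold.
Codon 8 UCA (Ser): third position 4-fold.
Codon 9 GUC (Val): third position 4-fold.
Four-fold degenerate third positions: 4.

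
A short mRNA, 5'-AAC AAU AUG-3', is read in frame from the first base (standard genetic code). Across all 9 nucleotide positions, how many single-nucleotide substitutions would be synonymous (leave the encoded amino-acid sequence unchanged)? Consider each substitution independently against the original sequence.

2

Codon 1 (AAC, Asn): 1 synonymous substitution.
Codon 2 (AAU, Asn): 1 synonymous substitution.
Codon 3 (AUG, Met): 0 synonymous substitutions.
Total: 1 + 1 + 0 = 2.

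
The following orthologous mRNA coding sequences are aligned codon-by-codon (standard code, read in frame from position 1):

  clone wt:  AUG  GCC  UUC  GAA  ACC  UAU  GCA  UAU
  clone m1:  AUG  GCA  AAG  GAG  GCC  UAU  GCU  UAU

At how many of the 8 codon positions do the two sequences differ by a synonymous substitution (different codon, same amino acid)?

Codon 1: AUG Met / AUG Met — identical.
Codon 2: GCC Ala / GCA Ala — synonymous.
Codon 3: UUC Phe / AAG Lys — nonsynonymous.
Codon 4: GAA Glu / GAG Glu — synonymous.
Codon 5: ACC Thr / GCC Ala — nonsynonymous.
Codon 6: UAU Tyr / UAU Tyr — identical.
Codon 7: GCA Ala / GCU Ala — synonymous.
Codon 8: UAU Tyr / UAU Tyr — identical.
Synonymous differences: 3.

3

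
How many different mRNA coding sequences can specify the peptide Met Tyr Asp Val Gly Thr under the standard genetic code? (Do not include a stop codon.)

Met: 1 codon.
Tyr: 2 codons.
Asp: 2 codons.
Val: 4 codons.
Gly: 4 codons.
Thr: 4 codons.
1 × 2 × 2 × 4 × 4 × 4 = 256.

256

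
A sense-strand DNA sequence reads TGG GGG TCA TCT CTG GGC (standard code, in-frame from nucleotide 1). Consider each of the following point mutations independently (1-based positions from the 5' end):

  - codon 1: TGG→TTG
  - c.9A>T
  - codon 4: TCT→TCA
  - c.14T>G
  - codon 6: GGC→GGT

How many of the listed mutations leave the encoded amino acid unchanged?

Codon 1: TGG (Trp) → TTG (Leu) — missense.
Codon 3: TCA (Ser) → TCT (Ser) — synonymous.
Codon 4: TCT (Ser) → TCA (Ser) — synonymous.
Codon 5: CTG (Leu) → CGG (Arg) — missense.
Codon 6: GGC (Gly) → GGT (Gly) — synonymous.
Synonymous: 3 of 5.

3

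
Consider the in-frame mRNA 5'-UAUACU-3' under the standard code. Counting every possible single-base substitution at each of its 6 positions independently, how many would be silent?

Codon 1 (UAU, Tyr): 1 synonymous substitution.
Codon 2 (ACU, Thr): 3 synonymous substitutions.
Total: 1 + 3 = 4.

4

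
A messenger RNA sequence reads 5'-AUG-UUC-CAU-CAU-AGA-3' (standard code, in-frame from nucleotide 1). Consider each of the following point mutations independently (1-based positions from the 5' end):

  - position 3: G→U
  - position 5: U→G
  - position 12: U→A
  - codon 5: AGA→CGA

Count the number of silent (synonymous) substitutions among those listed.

1

Codon 1: AUG (Met) → AUU (Ile) — missense.
Codon 2: UUC (Phe) → UGC (Cys) — missense.
Codon 4: CAU (His) → CAA (Gln) — missense.
Codon 5: AGA (Arg) → CGA (Arg) — synonymous.
Synonymous: 1 of 4.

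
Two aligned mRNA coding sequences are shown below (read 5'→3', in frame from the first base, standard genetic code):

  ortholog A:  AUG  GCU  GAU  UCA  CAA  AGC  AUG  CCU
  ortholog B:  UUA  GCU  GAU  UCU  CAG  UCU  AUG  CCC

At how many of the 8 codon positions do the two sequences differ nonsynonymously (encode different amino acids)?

Codon 1: AUG Met / UUA Leu — nonsynonymous.
Codon 2: GCU Ala / GCU Ala — identical.
Codon 3: GAU Asp / GAU Asp — identical.
Codon 4: UCA Ser / UCU Ser — synonymous.
Codon 5: CAA Gln / CAG Gln — synonymous.
Codon 6: AGC Ser / UCU Ser — synonymous.
Codon 7: AUG Met / AUG Met — identical.
Codon 8: CCU Pro / CCC Pro — synonymous.
Nonsynonymous differences: 1.

1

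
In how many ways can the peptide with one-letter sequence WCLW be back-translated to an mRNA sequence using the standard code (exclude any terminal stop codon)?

Trp: 1 codon.
Cys: 2 codons.
Leu: 6 codons.
Trp: 1 codon.
1 × 2 × 6 × 1 = 12.

12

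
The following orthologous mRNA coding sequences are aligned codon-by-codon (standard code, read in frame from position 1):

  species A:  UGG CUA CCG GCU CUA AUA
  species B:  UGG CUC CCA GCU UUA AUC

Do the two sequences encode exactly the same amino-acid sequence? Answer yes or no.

Codon 1: UGG Trp / UGG Trp — identical.
Codon 2: CUA Leu / CUC Leu — synonymous.
Codon 3: CCG Pro / CCA Pro — synonymous.
Codon 4: GCU Ala / GCU Ala — identical.
Codon 5: CUA Leu / UUA Leu — synonymous.
Codon 6: AUA Ile / AUC Ile — synonymous.
Nonsynonymous differences: 0 → same protein.

yes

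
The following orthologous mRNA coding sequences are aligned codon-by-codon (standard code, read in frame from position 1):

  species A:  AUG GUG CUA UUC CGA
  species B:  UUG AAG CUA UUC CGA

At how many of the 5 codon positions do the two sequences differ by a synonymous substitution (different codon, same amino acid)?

Codon 1: AUG Met / UUG Leu — nonsynonymous.
Codon 2: GUG Val / AAG Lys — nonsynonymous.
Codon 3: CUA Leu / CUA Leu — identical.
Codon 4: UUC Phe / UUC Phe — identical.
Codon 5: CGA Arg / CGA Arg — identical.
Synonymous differences: 0.

0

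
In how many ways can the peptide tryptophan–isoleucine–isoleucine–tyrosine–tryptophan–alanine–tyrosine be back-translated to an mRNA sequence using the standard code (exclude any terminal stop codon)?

Trp: 1 codon.
Ile: 3 codons.
Ile: 3 codons.
Tyr: 2 codons.
Trp: 1 codon.
Ala: 4 codons.
Tyr: 2 codons.
1 × 3 × 3 × 2 × 1 × 4 × 2 = 144.

144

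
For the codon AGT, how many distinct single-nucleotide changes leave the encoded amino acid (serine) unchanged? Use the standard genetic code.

Position 1: none → 0 synonymous.
Position 2: none → 0 synonymous.
Position 3: AGC → 1 synonymous.
Total: 0 + 0 + 1 = 1.

1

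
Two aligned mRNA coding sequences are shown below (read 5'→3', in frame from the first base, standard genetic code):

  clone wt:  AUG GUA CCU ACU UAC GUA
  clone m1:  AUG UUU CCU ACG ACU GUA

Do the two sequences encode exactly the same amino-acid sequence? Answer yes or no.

no

Codon 1: AUG Met / AUG Met — identical.
Codon 2: GUA Val / UUU Phe — nonsynonymous.
Codon 3: CCU Pro / CCU Pro — identical.
Codon 4: ACU Thr / ACG Thr — synonymous.
Codon 5: UAC Tyr / ACU Thr — nonsynonymous.
Codon 6: GUA Val / GUA Val — identical.
Nonsynonymous differences: 2 → different protein.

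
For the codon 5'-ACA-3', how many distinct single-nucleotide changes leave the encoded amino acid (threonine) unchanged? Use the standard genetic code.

Position 1: none → 0 synonymous.
Position 2: none → 0 synonymous.
Position 3: ACU, ACC, ACG → 3 synonymous.
Total: 0 + 0 + 3 = 3.

3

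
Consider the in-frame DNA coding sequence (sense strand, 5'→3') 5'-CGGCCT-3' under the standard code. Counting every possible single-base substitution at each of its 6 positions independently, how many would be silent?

Codon 1 (CGG, Arg): 4 synonymous substitutions.
Codon 2 (CCT, Pro): 3 synonymous substitutions.
Total: 4 + 3 = 7.

7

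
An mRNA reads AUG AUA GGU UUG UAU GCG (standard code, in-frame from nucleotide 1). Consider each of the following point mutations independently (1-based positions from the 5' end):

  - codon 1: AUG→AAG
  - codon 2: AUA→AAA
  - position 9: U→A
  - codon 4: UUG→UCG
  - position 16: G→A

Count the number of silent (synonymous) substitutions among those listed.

Codon 1: AUG (Met) → AAG (Lys) — missense.
Codon 2: AUA (Ile) → AAA (Lys) — missense.
Codon 3: GGU (Gly) → GGA (Gly) — synonymous.
Codon 4: UUG (Leu) → UCG (Ser) — missense.
Codon 6: GCG (Ala) → ACG (Thr) — missense.
Synonymous: 1 of 5.

1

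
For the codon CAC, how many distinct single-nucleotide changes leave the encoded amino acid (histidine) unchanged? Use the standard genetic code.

1

Position 1: none → 0 synonymous.
Position 2: none → 0 synonymous.
Position 3: CAU → 1 synonymous.
Total: 0 + 0 + 1 = 1.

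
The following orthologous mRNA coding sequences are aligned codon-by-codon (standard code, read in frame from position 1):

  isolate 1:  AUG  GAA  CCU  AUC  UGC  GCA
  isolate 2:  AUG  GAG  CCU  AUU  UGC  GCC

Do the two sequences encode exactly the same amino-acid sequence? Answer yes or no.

Codon 1: AUG Met / AUG Met — identical.
Codon 2: GAA Glu / GAG Glu — synonymous.
Codon 3: CCU Pro / CCU Pro — identical.
Codon 4: AUC Ile / AUU Ile — synonymous.
Codon 5: UGC Cys / UGC Cys — identical.
Codon 6: GCA Ala / GCC Ala — synonymous.
Nonsynonymous differences: 0 → same protein.

yes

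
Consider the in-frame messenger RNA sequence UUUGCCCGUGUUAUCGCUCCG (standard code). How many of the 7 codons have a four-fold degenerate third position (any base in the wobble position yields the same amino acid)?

Codon 1 UUU (Phe): third position 2-fold.
Codon 2 GCC (Ala): third position 4-fold.
Codon 3 CGU (Arg): third position 4-fold.
Codon 4 GUU (Val): third position 4-fold.
Codon 5 AUC (Ile): third position 3-fold.
Codon 6 GCU (Ala): third position 4-fold.
Codon 7 CCG (Pro): third position 4-fold.
Four-fold degenerate third positions: 5.

5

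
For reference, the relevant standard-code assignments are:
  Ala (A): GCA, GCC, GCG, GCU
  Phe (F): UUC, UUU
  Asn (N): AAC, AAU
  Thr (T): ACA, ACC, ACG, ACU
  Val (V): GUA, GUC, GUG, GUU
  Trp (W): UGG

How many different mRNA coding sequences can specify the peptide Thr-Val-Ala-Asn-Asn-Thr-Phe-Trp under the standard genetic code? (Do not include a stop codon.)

Thr: 4 codons.
Val: 4 codons.
Ala: 4 codons.
Asn: 2 codons.
Asn: 2 codons.
Thr: 4 codons.
Phe: 2 codons.
Trp: 1 codon.
4 × 4 × 4 × 2 × 2 × 4 × 2 × 1 = 2048.

2048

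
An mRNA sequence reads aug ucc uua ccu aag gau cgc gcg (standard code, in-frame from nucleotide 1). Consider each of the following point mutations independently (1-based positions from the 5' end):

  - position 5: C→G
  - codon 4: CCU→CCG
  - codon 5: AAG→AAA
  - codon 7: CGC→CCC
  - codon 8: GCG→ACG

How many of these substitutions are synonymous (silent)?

2

Codon 2: UCC (Ser) → UGC (Cys) — missense.
Codon 4: CCU (Pro) → CCG (Pro) — synonymous.
Codon 5: AAG (Lys) → AAA (Lys) — synonymous.
Codon 7: CGC (Arg) → CCC (Pro) — missense.
Codon 8: GCG (Ala) → ACG (Thr) — missense.
Synonymous: 2 of 5.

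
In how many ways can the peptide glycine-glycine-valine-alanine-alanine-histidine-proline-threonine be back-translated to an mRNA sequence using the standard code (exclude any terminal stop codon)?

32768

Gly: 4 codons.
Gly: 4 codons.
Val: 4 codons.
Ala: 4 codons.
Ala: 4 codons.
His: 2 codons.
Pro: 4 codons.
Thr: 4 codons.
4 × 4 × 4 × 4 × 4 × 2 × 4 × 4 = 32768.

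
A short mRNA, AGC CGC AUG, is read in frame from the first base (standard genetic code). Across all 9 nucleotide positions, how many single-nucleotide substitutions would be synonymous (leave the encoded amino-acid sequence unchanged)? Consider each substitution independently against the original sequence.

Codon 1 (AGC, Ser): 1 synonymous substitution.
Codon 2 (CGC, Arg): 3 synonymous substitutions.
Codon 3 (AUG, Met): 0 synonymous substitutions.
Total: 1 + 3 + 0 = 4.

4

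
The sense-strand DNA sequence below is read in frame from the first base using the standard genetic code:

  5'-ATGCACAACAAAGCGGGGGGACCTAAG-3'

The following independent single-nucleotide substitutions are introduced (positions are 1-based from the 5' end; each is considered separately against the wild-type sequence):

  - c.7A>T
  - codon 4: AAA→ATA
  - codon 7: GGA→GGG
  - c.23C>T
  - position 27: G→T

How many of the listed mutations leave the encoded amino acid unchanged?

1

Codon 3: AAC (Asn) → TAC (Tyr) — missense.
Codon 4: AAA (Lys) → ATA (Ile) — missense.
Codon 7: GGA (Gly) → GGG (Gly) — synonymous.
Codon 8: CCT (Pro) → CTT (Leu) — missense.
Codon 9: AAG (Lys) → AAT (Asn) — missense.
Synonymous: 1 of 5.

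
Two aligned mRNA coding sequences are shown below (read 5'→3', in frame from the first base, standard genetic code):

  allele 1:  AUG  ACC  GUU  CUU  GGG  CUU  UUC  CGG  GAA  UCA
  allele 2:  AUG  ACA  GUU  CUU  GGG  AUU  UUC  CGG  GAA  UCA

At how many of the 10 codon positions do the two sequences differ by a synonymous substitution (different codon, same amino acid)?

Codon 1: AUG Met / AUG Met — identical.
Codon 2: ACC Thr / ACA Thr — synonymous.
Codon 3: GUU Val / GUU Val — identical.
Codon 4: CUU Leu / CUU Leu — identical.
Codon 5: GGG Gly / GGG Gly — identical.
Codon 6: CUU Leu / AUU Ile — nonsynonymous.
Codon 7: UUC Phe / UUC Phe — identical.
Codon 8: CGG Arg / CGG Arg — identical.
Codon 9: GAA Glu / GAA Glu — identical.
Codon 10: UCA Ser / UCA Ser — identical.
Synonymous differences: 1.

1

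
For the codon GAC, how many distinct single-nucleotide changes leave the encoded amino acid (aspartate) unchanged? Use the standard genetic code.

Position 1: none → 0 synonymous.
Position 2: none → 0 synonymous.
Position 3: GAU → 1 synonymous.
Total: 0 + 0 + 1 = 1.

1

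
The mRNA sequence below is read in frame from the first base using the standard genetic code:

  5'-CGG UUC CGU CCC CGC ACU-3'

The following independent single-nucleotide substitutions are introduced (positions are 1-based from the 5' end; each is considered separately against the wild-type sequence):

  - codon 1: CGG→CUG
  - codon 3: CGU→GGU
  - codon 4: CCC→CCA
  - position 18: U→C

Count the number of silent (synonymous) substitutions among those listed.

2

Codon 1: CGG (Arg) → CUG (Leu) — missense.
Codon 3: CGU (Arg) → GGU (Gly) — missense.
Codon 4: CCC (Pro) → CCA (Pro) — synonymous.
Codon 6: ACU (Thr) → ACC (Thr) — synonymous.
Synonymous: 2 of 4.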